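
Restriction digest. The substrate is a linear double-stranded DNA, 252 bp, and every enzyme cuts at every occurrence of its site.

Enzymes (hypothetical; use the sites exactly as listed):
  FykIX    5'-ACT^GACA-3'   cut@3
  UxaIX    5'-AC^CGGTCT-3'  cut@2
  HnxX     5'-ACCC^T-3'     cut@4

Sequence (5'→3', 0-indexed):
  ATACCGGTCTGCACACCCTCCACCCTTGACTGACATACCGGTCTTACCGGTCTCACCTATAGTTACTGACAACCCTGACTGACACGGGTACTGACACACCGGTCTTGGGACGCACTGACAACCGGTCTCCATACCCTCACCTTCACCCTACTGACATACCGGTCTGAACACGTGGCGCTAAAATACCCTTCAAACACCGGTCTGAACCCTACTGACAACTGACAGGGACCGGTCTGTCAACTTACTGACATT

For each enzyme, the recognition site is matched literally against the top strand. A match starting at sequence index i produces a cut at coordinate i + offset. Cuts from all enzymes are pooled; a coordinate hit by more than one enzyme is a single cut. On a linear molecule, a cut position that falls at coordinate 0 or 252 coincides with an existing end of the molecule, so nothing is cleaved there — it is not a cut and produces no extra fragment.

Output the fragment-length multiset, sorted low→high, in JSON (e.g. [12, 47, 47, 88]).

[4,4,4,5,6,6,6,7,7,7,7,7,8,9,9,9,12,12,12,14,14,17,17,20,29]

Scan for sites:
  FykIX ACTGACA/3: at [28, 64, 77, 89, 113, 149, 210, 217, 243] ⇒ [31, 67, 80, 92, 116, 152, 213, 220, 246]
  UxaIX ACCGGTCT/2: at [2, 36, 45, 97, 120, 157, 195, 227] ⇒ [4, 38, 47, 99, 122, 159, 197, 229]
  HnxX ACCCT/4: at [14, 21, 71, 132, 144, 184, 205] ⇒ [18, 25, 75, 136, 148, 188, 209]

Pooled cuts: [4, 18, 25, 31, 38, 47, 67, 75, 80, 92, 99, 116, 122, 136, 148, 152, 159, 188, 197, 209, 213, 220, 229, 246]

Fragment lengths:
  [0,4): 4 bp
  [4,18): 14 bp
  [18,25): 7 bp
  [25,31): 6 bp
  [31,38): 7 bp
  [38,47): 9 bp
  [47,67): 20 bp
  [67,75): 8 bp
  [75,80): 5 bp
  [80,92): 12 bp
  [92,99): 7 bp
  [99,116): 17 bp
  [116,122): 6 bp
  [122,136): 14 bp
  [136,148): 12 bp
  [148,152): 4 bp
  [152,159): 7 bp
  [159,188): 29 bp
  [188,197): 9 bp
  [197,209): 12 bp
  [209,213): 4 bp
  [213,220): 7 bp
  [220,229): 9 bp
  [229,246): 17 bp
  [246,252): 6 bp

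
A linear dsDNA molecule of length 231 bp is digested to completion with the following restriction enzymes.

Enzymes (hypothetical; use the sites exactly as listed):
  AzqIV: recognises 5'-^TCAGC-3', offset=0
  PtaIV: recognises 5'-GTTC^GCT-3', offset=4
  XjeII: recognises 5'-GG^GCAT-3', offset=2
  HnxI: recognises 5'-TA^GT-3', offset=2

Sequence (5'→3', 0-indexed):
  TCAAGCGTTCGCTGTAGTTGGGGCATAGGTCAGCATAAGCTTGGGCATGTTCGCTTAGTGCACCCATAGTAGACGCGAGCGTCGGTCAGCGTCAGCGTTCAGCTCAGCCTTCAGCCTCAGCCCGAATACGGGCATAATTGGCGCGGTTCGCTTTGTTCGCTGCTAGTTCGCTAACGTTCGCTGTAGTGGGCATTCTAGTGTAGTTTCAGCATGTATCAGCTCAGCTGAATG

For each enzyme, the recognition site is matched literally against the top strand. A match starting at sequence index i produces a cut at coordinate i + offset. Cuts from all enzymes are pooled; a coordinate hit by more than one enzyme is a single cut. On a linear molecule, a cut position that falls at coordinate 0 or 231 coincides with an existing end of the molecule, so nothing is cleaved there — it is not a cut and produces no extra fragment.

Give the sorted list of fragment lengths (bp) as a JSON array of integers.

Site scan:
  AzqIV (TCAGC, off=0): starts [29, 85, 91, 98, 103, 110, 116, 205, 215, 220] → cuts [29, 85, 91, 98, 103, 110, 116, 205, 215, 220]
  PtaIV (GTTCGCT, off=4): starts [6, 48, 145, 154, 165, 175] → cuts [10, 52, 149, 158, 169, 179]
  XjeII (GGGCAT, off=2): starts [20, 42, 129, 187] → cuts [22, 44, 131, 189]
  HnxI (TAGT, off=2): starts [14, 55, 66, 163, 183, 195, 200] → cuts [16, 57, 68, 165, 185, 197, 202]

All cut coordinates (distinct, sorted): [10, 16, 22, 29, 44, 52, 57, 68, 85, 91, 98, 103, 110, 116, 131, 149, 158, 165, 169, 179, 185, 189, 197, 202, 205, 215, 220]

Fragment lengths:
  [0,10): 10 bp
  [10,16): 6 bp
  [16,22): 6 bp
  [22,29): 7 bp
  [29,44): 15 bp
  [44,52): 8 bp
  [52,57): 5 bp
  [57,68): 11 bp
  [68,85): 17 bp
  [85,91): 6 bp
  [91,98): 7 bp
  [98,103): 5 bp
  [103,110): 7 bp
  [110,116): 6 bp
  [116,131): 15 bp
  [131,149): 18 bp
  [149,158): 9 bp
  [158,165): 7 bp
  [165,169): 4 bp
  [169,179): 10 bp
  [179,185): 6 bp
  [185,189): 4 bp
  [189,197): 8 bp
  [197,202): 5 bp
  [202,205): 3 bp
  [205,215): 10 bp
  [215,220): 5 bp
  [220,231): 11 bp

[3,4,4,5,5,5,5,6,6,6,6,6,7,7,7,7,8,8,9,10,10,10,11,11,15,15,17,18]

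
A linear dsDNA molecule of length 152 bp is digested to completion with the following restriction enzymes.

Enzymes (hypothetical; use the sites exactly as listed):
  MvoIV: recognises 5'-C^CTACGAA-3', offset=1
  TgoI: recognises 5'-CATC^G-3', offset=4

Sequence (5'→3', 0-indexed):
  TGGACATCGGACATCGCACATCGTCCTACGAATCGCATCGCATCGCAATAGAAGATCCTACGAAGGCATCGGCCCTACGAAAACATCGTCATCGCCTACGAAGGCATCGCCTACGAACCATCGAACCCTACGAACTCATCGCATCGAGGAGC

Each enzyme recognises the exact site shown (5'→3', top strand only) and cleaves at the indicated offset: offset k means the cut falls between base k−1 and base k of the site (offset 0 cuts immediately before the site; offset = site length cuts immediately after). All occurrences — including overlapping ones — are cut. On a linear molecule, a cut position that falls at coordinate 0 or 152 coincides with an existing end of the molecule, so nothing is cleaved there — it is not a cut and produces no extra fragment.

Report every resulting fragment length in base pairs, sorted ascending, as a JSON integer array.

Site scan:
  MvoIV CCTACGAA/1: at [24, 56, 73, 94, 109, 126] ⇒ [25, 57, 74, 95, 110, 127]
  TgoI CATCG/4: at [4, 11, 18, 35, 40, 66, 83, 89, 104, 118, 136, 141] ⇒ [8, 15, 22, 39, 44, 70, 87, 93, 108, 122, 140, 145]

All cut coordinates (distinct, sorted): [8, 15, 22, 25, 39, 44, 57, 70, 74, 87, 93, 95, 108, 110, 122, 127, 140, 145]

Fragment lengths:
  [0,8): 8 bp
  [8,15): 7 bp
  [15,22): 7 bp
  [22,25): 3 bp
  [25,39): 14 bp
  [39,44): 5 bp
  [44,57): 13 bp
  [57,70): 13 bp
  [70,74): 4 bp
  [74,87): 13 bp
  [87,93): 6 bp
  [93,95): 2 bp
  [95,108): 13 bp
  [108,110): 2 bp
  [110,122): 12 bp
  [122,127): 5 bp
  [127,140): 13 bp
  [140,145): 5 bp
  [145,152): 7 bp

[2,2,3,4,5,5,5,6,7,7,7,8,12,13,13,13,13,13,14]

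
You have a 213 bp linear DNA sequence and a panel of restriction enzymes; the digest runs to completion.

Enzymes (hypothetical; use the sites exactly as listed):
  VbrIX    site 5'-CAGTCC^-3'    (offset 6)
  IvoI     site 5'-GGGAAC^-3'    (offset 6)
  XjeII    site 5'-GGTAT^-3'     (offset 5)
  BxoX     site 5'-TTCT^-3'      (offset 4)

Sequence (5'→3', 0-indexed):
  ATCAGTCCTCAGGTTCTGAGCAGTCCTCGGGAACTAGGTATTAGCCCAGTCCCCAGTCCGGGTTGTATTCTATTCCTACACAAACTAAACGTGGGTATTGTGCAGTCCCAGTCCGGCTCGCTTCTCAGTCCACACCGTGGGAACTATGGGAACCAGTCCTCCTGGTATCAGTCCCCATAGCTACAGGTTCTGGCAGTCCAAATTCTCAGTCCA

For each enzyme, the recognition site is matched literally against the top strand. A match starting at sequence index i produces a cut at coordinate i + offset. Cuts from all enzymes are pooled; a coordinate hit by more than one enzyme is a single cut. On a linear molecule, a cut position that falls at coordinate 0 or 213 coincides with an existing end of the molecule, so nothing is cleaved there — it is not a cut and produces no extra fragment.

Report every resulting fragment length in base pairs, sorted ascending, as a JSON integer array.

Scan for sites:
  VbrIX CAGTCC/6: at [2, 20, 46, 53, 102, 108, 125, 153, 168, 193, 206] ⇒ [8, 26, 52, 59, 108, 114, 131, 159, 174, 199, 212]
  IvoI GGGAAC/6: at [28, 138, 147] ⇒ [34, 144, 153]
  XjeII GGTAT/5: at [36, 93, 163] ⇒ [41, 98, 168]
  BxoX TTCT/4: at [13, 67, 121, 187, 202] ⇒ [17, 71, 125, 191, 206]

All cut coordinates (distinct, sorted): [8, 17, 26, 34, 41, 52, 59, 71, 98, 108, 114, 125, 131, 144, 153, 159, 168, 174, 191, 199, 206, 212]

Fragment lengths:
  [0,8): 8 bp
  [8,17): 9 bp
  [17,26): 9 bp
  [26,34): 8 bp
  [34,41): 7 bp
  [41,52): 11 bp
  [52,59): 7 bp
  [59,71): 12 bp
  [71,98): 27 bp
  [98,108): 10 bp
  [108,114): 6 bp
  [114,125): 11 bp
  [125,131): 6 bp
  [131,144): 13 bp
  [144,153): 9 bp
  [153,159): 6 bp
  [159,168): 9 bp
  [168,174): 6 bp
  [174,191): 17 bp
  [191,199): 8 bp
  [199,206): 7 bp
  [206,212): 6 bp
  [212,213): 1 bp

[1,6,6,6,6,6,7,7,7,8,8,8,9,9,9,9,10,11,11,12,13,17,27]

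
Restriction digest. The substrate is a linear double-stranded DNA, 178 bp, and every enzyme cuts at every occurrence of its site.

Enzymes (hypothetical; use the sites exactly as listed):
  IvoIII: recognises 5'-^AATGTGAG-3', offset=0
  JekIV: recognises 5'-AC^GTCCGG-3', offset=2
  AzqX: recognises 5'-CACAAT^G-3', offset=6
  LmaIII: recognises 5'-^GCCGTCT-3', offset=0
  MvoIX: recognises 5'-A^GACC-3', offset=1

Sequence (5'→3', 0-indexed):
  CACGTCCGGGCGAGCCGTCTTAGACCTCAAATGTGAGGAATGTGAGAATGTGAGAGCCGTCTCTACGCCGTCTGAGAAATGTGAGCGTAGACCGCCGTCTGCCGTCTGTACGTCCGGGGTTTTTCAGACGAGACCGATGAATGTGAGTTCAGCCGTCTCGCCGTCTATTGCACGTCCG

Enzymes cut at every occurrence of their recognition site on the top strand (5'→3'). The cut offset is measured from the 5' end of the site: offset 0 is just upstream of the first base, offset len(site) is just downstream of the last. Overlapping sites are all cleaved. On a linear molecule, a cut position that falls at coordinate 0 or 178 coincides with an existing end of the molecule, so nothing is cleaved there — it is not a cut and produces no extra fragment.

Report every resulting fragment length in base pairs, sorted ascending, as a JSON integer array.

Site scan:
  IvoIII AATGTGAG/0: at [29, 38, 46, 77, 139] ⇒ [29, 38, 46, 77, 139]
  JekIV ACGTCCGG/2: at [1, 109] ⇒ [3, 111]
  AzqX (CACAATG, off=6): no sites
  LmaIII GCCGTCT/0: at [13, 55, 66, 93, 100, 151, 159] ⇒ [13, 55, 66, 93, 100, 151, 159]
  MvoIX AGACC/1: at [21, 88, 130] ⇒ [22, 89, 131]

All cut coordinates (distinct, sorted): [3, 13, 22, 29, 38, 46, 55, 66, 77, 89, 93, 100, 111, 131, 139, 151, 159]

Fragments:
  [0,3): 3 bp
  [3,13): 10 bp
  [13,22): 9 bp
  [22,29): 7 bp
  [29,38): 9 bp
  [38,46): 8 bp
  [46,55): 9 bp
  [55,66): 11 bp
  [66,77): 11 bp
  [77,89): 12 bp
  [89,93): 4 bp
  [93,100): 7 bp
  [100,111): 11 bp
  [111,131): 20 bp
  [131,139): 8 bp
  [139,151): 12 bp
  [151,159): 8 bp
  [159,178): 19 bp

[3,4,7,7,8,8,8,9,9,9,10,11,11,11,12,12,19,20]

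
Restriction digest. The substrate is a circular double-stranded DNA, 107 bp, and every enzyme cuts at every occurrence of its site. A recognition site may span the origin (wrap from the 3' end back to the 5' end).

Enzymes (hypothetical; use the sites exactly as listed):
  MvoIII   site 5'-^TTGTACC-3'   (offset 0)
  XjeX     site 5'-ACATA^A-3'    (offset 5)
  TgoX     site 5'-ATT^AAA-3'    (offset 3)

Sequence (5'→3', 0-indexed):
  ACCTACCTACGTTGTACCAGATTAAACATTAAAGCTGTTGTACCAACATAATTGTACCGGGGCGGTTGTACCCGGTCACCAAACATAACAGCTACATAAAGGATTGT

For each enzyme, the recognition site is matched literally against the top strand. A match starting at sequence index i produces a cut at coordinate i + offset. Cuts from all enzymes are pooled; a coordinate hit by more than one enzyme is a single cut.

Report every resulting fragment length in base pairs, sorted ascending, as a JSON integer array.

[1,5,7,7,11,12,13,14,15,22]

Site scan:
  MvoIII TTGTACC/0: at [11, 37, 51, 65, 103] ⇒ [11, 37, 51, 65, 103]
  XjeX ACATAA/5: at [45, 82, 93] ⇒ [50, 87, 98]
  TgoX ATTAAA/3: at [20, 27] ⇒ [23, 30]

Pooled cuts: [11, 23, 30, 37, 50, 51, 65, 87, 98, 103]

Fragments:
  11→23: 12 bp
  23→30: 7 bp
  30→37: 7 bp
  37→50: 13 bp
  50→51: 1 bp
  51→65: 14 bp
  65→87: 22 bp
  87→98: 11 bp
  98→103: 5 bp
  103→11 (wrap): 107-103+11 = 15 bp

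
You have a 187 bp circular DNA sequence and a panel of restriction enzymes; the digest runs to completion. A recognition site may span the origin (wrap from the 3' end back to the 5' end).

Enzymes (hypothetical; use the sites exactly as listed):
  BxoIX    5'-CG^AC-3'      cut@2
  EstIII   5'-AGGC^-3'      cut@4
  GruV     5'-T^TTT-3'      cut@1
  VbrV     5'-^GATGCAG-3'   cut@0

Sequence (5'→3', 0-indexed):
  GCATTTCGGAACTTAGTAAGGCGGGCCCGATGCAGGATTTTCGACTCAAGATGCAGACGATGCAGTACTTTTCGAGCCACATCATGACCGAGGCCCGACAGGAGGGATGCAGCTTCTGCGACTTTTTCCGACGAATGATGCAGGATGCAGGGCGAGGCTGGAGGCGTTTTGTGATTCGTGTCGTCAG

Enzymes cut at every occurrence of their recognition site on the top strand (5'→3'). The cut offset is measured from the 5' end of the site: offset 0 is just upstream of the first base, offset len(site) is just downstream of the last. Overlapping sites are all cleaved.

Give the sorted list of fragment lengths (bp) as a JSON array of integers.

[1,2,3,3,5,6,6,6,6,7,7,8,9,10,11,15,15,20,22,25]

Site scan:
  BxoIX CGAC/2: at [41, 95, 118, 128] ⇒ [43, 97, 120, 130]
  EstIII AGGC/4: at [18, 90, 154, 161, 185] ⇒ [2, 22, 94, 158, 165]
  GruV TTTT/1: at [37, 68, 122, 123, 166] ⇒ [38, 69, 123, 124, 167]
  VbrV GATGCAG/0: at [28, 49, 58, 105, 136, 143] ⇒ [28, 49, 58, 105, 136, 143]

All cut coordinates (distinct, sorted): [2, 22, 28, 38, 43, 49, 58, 69, 94, 97, 105, 120, 123, 124, 130, 136, 143, 158, 165, 167]

Fragments:
  2→22: 20 bp
  22→28: 6 bp
  28→38: 10 bp
  38→43: 5 bp
  43→49: 6 bp
  49→58: 9 bp
  58→69: 11 bp
  69→94: 25 bp
  94→97: 3 bp
  97→105: 8 bp
  105→120: 15 bp
  120→123: 3 bp
  123→124: 1 bp
  124→130: 6 bp
  130→136: 6 bp
  136→143: 7 bp
  143→158: 15 bp
  158→165: 7 bp
  165→167: 2 bp
  167→2 (wrap): 187-167+2 = 22 bp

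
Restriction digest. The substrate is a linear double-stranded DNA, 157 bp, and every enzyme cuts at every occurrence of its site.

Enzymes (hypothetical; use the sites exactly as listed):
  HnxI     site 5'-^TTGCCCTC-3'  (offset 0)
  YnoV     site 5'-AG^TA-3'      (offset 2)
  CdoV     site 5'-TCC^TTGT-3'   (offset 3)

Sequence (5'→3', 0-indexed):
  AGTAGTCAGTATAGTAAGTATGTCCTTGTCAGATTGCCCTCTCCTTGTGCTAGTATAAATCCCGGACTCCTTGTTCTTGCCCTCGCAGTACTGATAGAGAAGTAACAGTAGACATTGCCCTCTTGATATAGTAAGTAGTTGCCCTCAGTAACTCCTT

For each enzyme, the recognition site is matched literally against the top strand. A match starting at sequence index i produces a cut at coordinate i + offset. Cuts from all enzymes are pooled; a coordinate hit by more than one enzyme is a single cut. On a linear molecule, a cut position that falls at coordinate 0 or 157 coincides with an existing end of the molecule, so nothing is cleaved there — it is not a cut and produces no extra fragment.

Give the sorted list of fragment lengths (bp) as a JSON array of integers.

[2,3,4,4,5,6,6,6,7,7,8,9,9,10,11,12,14,17,17]

Scan for sites:
  HnxI (TTGCCCTC, off=0): starts [33, 76, 114, 138] → cuts [33, 76, 114, 138]
  YnoV (AGTA, off=2): starts [0, 7, 12, 16, 51, 86, 100, 106, 129, 133, 146] → cuts [2, 9, 14, 18, 53, 88, 102, 108, 131, 135, 148]
  CdoV (TCCTTGT, off=3): starts [22, 41, 67] → cuts [25, 44, 70]

Pooled cuts: [2, 9, 14, 18, 25, 33, 44, 53, 70, 76, 88, 102, 108, 114, 131, 135, 138, 148]

Fragments:
  [0,2): 2 bp
  [2,9): 7 bp
  [9,14): 5 bp
  [14,18): 4 bp
  [18,25): 7 bp
  [25,33): 8 bp
  [33,44): 11 bp
  [44,53): 9 bp
  [53,70): 17 bp
  [70,76): 6 bp
  [76,88): 12 bp
  [88,102): 14 bp
  [102,108): 6 bp
  [108,114): 6 bp
  [114,131): 17 bp
  [131,135): 4 bp
  [135,138): 3 bp
  [138,148): 10 bp
  [148,157): 9 bp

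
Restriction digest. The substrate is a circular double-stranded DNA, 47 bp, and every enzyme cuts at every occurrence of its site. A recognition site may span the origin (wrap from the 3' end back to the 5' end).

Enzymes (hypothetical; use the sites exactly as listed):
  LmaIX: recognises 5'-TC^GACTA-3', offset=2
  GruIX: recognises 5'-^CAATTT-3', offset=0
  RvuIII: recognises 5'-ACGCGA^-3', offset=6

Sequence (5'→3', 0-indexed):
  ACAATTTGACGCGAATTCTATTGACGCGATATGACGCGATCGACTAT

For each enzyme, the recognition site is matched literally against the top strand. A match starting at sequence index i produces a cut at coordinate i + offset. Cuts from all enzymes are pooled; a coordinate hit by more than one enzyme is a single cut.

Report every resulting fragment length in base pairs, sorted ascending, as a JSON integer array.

[2,7,10,13,15]

Site scan:
  LmaIX TCGACTA/2: at [39] ⇒ [41]
  GruIX CAATTT/0: at [1] ⇒ [1]
  RvuIII ACGCGA/6: at [8, 23, 33] ⇒ [14, 29, 39]

Pooled cuts: [1, 14, 29, 39, 41]

Fragment lengths:
  1→14: 13 bp
  14→29: 15 bp
  29→39: 10 bp
  39→41: 2 bp
  41→1 (wrap): 47-41+1 = 7 bp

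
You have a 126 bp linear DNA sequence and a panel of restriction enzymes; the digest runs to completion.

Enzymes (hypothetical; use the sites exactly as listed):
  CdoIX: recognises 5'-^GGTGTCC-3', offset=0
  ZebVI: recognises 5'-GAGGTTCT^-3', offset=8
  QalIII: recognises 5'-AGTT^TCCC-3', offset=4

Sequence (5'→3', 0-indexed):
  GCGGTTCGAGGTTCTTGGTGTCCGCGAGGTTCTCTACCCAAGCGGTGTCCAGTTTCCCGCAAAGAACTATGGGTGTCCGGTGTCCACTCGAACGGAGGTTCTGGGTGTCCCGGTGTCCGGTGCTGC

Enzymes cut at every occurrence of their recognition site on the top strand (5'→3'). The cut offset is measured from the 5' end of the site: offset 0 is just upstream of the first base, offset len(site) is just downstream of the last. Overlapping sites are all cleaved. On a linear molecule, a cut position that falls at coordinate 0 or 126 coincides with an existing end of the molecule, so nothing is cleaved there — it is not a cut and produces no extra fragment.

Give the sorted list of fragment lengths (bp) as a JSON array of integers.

[1,1,7,8,10,11,15,15,17,17,24]

Per-enzyme occurrences:
  CdoIX (GGTGTCC, off=0): starts [16, 43, 71, 78, 103, 111] → cuts [16, 43, 71, 78, 103, 111]
  ZebVI (GAGGTTCT, off=8): starts [7, 25, 94] → cuts [15, 33, 102]
  QalIII (AGTTTCCC, off=4): starts [50] → cuts [54]

Pooled cuts: [15, 16, 33, 43, 54, 71, 78, 102, 103, 111]

Fragments:
  [0,15): 15 bp
  [15,16): 1 bp
  [16,33): 17 bp
  [33,43): 10 bp
  [43,54): 11 bp
  [54,71): 17 bp
  [71,78): 7 bp
  [78,102): 24 bp
  [102,103): 1 bp
  [103,111): 8 bp
  [111,126): 15 bp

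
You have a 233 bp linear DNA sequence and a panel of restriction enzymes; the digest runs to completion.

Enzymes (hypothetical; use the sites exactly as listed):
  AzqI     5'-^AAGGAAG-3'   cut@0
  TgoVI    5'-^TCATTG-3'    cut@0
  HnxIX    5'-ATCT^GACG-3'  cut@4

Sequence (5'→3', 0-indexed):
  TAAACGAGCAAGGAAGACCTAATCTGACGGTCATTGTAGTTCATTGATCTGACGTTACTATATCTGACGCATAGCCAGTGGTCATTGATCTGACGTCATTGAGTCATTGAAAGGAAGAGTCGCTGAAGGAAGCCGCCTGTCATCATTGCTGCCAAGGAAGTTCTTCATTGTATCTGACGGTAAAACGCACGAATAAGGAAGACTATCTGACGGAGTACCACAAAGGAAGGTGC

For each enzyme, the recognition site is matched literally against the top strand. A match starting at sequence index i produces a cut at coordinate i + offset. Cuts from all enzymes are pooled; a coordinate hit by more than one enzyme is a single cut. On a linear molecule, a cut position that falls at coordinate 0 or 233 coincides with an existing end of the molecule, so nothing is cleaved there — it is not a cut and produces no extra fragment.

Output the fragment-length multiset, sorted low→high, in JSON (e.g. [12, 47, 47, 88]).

Site scan:
  AzqI AAGGAAG/0: at [9, 110, 125, 153, 194, 222] ⇒ [9, 110, 125, 153, 194, 222]
  TgoVI TCATTG/0: at [30, 40, 81, 95, 103, 142, 164] ⇒ [30, 40, 81, 95, 103, 142, 164]
  HnxIX ATCTGACG/4: at [21, 46, 61, 87, 171, 204] ⇒ [25, 50, 65, 91, 175, 208]

Pooled cuts: [9, 25, 30, 40, 50, 65, 81, 91, 95, 103, 110, 125, 142, 153, 164, 175, 194, 208, 222]

Fragments:
  [0,9): 9 bp
  [9,25): 16 bp
  [25,30): 5 bp
  [30,40): 10 bp
  [40,50): 10 bp
  [50,65): 15 bp
  [65,81): 16 bp
  [81,91): 10 bp
  [91,95): 4 bp
  [95,103): 8 bp
  [103,110): 7 bp
  [110,125): 15 bp
  [125,142): 17 bp
  [142,153): 11 bp
  [153,164): 11 bp
  [164,175): 11 bp
  [175,194): 19 bp
  [194,208): 14 bp
  [208,222): 14 bp
  [222,233): 11 bp

[4,5,7,8,9,10,10,10,11,11,11,11,14,14,15,15,16,16,17,19]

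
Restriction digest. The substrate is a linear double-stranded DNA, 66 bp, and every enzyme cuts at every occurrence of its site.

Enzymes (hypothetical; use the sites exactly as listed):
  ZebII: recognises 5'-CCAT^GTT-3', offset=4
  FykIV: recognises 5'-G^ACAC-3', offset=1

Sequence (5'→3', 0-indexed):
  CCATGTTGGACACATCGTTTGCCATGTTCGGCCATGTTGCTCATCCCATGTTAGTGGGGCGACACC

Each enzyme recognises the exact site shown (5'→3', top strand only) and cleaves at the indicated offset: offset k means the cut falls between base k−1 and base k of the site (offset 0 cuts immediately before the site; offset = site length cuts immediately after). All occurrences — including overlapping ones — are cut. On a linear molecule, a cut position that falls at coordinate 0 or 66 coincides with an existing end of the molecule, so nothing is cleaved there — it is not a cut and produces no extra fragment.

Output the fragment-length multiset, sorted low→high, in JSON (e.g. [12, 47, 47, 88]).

Per-enzyme occurrences:
  ZebII CCATGTT/4: at [0, 21, 31, 45] ⇒ [4, 25, 35, 49]
  FykIV GACAC/1: at [8, 60] ⇒ [9, 61]

Pooled cuts: [4, 9, 25, 35, 49, 61]

Fragments:
  [0,4): 4 bp
  [4,9): 5 bp
  [9,25): 16 bp
  [25,35): 10 bp
  [35,49): 14 bp
  [49,61): 12 bp
  [61,66): 5 bp

[4,5,5,10,12,14,16]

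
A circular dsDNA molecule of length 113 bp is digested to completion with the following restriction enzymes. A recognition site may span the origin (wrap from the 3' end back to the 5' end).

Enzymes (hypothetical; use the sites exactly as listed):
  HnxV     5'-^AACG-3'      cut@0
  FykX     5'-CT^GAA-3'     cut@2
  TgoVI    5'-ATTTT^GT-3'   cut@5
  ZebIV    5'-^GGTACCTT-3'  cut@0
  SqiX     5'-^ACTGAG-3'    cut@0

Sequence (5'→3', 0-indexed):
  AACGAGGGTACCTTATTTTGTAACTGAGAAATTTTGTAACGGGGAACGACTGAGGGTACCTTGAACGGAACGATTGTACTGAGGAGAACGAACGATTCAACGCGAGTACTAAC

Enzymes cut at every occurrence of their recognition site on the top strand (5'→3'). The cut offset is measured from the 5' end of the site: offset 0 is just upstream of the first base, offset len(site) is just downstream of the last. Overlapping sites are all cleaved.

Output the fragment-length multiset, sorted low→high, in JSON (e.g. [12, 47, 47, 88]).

[2,3,4,4,5,6,6,7,8,9,9,9,13,13,15]

Site scan:
  HnxV (AACG, off=0): starts [0, 37, 44, 63, 68, 86, 90, 98] → cuts [0, 37, 44, 63, 68, 86, 90, 98]
  FykX (CTGAA, off=2): no sites
  TgoVI (ATTTTGT, off=5): starts [14, 30] → cuts [19, 35]
  ZebIV (GGTACCTT, off=0): starts [6, 54] → cuts [6, 54]
  SqiX (ACTGAG, off=0): starts [22, 48, 77] → cuts [22, 48, 77]

Pooled cuts: [0, 6, 19, 22, 35, 37, 44, 48, 54, 63, 68, 77, 86, 90, 98]

Fragments:
  0→6: 6 bp
  6→19: 13 bp
  19→22: 3 bp
  22→35: 13 bp
  35→37: 2 bp
  37→44: 7 bp
  44→48: 4 bp
  48→54: 6 bp
  54→63: 9 bp
  63→68: 5 bp
  68→77: 9 bp
  77→86: 9 bp
  86→90: 4 bp
  90→98: 8 bp
  98→0 (wrap): 113-98+0 = 15 bp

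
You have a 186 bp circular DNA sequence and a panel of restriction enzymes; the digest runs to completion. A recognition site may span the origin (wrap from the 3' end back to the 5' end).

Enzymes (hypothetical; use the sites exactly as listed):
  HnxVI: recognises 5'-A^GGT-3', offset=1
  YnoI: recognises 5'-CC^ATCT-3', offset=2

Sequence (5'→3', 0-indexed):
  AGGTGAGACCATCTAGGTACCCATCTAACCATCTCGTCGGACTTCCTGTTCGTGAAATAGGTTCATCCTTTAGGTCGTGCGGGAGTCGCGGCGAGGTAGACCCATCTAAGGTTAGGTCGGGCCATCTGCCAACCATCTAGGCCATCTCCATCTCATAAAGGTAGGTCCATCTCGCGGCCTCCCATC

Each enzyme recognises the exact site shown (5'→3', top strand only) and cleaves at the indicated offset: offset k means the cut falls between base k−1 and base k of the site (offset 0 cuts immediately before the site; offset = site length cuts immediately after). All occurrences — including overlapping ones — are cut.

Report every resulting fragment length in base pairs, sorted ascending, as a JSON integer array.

Per-enzyme occurrences:
  HnxVI AGGT/1: at [0, 14, 58, 71, 93, 108, 113, 158, 162] ⇒ [1, 15, 59, 72, 94, 109, 114, 159, 163]
  YnoI CCATCT/2: at [8, 20, 28, 101, 121, 132, 141, 147, 166] ⇒ [10, 22, 30, 103, 123, 134, 143, 149, 168]

Pooled cuts: [1, 10, 15, 22, 30, 59, 72, 94, 103, 109, 114, 123, 134, 143, 149, 159, 163, 168]

Fragment lengths:
  1→10: 9 bp
  10→15: 5 bp
  15→22: 7 bp
  22→30: 8 bp
  30→59: 29 bp
  59→72: 13 bp
  72→94: 22 bp
  94→103: 9 bp
  103→109: 6 bp
  109→114: 5 bp
  114→123: 9 bp
  123→134: 11 bp
  134→143: 9 bp
  143→149: 6 bp
  149→159: 10 bp
  159→163: 4 bp
  163→168: 5 bp
  168→1 (wrap): 186-168+1 = 19 bp

[4,5,5,5,6,6,7,8,9,9,9,9,10,11,13,19,22,29]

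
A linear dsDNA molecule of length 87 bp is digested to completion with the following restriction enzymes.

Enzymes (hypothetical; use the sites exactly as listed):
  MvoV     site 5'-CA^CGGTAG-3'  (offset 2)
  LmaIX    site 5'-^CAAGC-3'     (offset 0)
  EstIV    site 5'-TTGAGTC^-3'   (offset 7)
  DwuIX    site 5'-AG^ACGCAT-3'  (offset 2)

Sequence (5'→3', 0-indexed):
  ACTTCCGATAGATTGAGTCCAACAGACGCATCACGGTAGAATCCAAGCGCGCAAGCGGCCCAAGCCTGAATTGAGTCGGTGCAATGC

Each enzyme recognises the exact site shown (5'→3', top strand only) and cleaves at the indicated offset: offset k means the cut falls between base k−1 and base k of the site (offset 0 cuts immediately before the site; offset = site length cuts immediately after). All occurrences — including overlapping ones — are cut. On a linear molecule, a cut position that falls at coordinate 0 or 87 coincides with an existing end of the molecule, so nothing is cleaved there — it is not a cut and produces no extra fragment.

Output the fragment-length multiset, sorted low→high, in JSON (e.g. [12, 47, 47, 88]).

Site scan:
  MvoV (CACGGTAG, off=2): starts [31] → cuts [33]
  LmaIX (CAAGC, off=0): starts [43, 51, 60] → cuts [43, 51, 60]
  EstIV (TTGAGTC, off=7): starts [12, 70] → cuts [19, 77]
  DwuIX (AGACGCAT, off=2): starts [23] → cuts [25]

All cut coordinates (distinct, sorted): [19, 25, 33, 43, 51, 60, 77]

Fragment lengths:
  [0,19): 19 bp
  [19,25): 6 bp
  [25,33): 8 bp
  [33,43): 10 bp
  [43,51): 8 bp
  [51,60): 9 bp
  [60,77): 17 bp
  [77,87): 10 bp

[6,8,8,9,10,10,17,19]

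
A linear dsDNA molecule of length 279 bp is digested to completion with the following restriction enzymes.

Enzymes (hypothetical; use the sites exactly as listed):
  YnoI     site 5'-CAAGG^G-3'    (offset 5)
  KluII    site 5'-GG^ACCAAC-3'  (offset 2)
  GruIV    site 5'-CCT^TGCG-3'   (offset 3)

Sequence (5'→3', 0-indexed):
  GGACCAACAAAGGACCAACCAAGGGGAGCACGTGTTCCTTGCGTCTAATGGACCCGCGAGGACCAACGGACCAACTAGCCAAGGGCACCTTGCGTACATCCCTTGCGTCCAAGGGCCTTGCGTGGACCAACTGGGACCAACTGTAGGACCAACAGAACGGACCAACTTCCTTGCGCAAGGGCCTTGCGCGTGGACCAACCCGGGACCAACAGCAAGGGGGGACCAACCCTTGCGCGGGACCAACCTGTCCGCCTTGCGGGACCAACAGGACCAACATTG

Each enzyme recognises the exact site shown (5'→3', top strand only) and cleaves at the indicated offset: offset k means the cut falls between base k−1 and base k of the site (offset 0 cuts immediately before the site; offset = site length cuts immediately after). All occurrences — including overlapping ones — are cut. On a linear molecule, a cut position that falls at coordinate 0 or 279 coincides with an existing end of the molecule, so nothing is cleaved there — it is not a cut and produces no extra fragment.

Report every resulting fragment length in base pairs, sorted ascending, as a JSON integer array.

[2,4,4,4,6,6,7,8,8,9,9,9,9,10,10,11,11,11,11,11,12,13,13,13,15,15,16,22]

Site scan:
  YnoI CAAGGG/5: at [19, 79, 109, 175, 212] ⇒ [24, 84, 114, 180, 217]
  KluII GGACCAAC/2: at [0, 11, 59, 67, 123, 133, 145, 158, 191, 202, 219, 236, 258, 267] ⇒ [2, 13, 61, 69, 125, 135, 147, 160, 193, 204, 221, 238, 260, 269]
  GruIV CCTTGCG/3: at [36, 87, 100, 115, 168, 181, 227, 251] ⇒ [39, 90, 103, 118, 171, 184, 230, 254]

Pooled cuts: [2, 13, 24, 39, 61, 69, 84, 90, 103, 114, 118, 125, 135, 147, 160, 171, 180, 184, 193, 204, 217, 221, 230, 238, 254, 260, 269]

Fragments:
  [0,2): 2 bp
  [2,13): 11 bp
  [13,24): 11 bp
  [24,39): 15 bp
  [39,61): 22 bp
  [61,69): 8 bp
  [69,84): 15 bp
  [84,90): 6 bp
  [90,103): 13 bp
  [103,114): 11 bp
  [114,118): 4 bp
  [118,125): 7 bp
  [125,135): 10 bp
  [135,147): 12 bp
  [147,160): 13 bp
  [160,171): 11 bp
  [171,180): 9 bp
  [180,184): 4 bp
  [184,193): 9 bp
  [193,204): 11 bp
  [204,217): 13 bp
  [217,221): 4 bp
  [221,230): 9 bp
  [230,238): 8 bp
  [238,254): 16 bp
  [254,260): 6 bp
  [260,269): 9 bp
  [269,279): 10 bp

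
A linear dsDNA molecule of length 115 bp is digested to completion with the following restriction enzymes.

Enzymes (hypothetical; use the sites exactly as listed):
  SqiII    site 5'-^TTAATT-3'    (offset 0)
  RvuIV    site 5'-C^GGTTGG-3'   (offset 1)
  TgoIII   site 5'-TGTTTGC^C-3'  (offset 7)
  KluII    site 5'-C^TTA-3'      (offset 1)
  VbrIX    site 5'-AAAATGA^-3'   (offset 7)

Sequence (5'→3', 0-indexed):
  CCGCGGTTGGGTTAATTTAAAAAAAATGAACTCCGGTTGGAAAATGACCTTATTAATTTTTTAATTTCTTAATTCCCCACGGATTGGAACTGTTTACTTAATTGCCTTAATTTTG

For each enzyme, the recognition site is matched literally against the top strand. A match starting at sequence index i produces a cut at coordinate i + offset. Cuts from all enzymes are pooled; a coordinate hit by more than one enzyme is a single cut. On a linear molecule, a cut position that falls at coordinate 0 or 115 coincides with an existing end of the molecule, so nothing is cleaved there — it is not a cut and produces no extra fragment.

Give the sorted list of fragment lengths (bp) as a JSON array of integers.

[2,3,4,5,7,8,8,9,9,13,18,29]

Site scan:
  SqiII TTAATT/0: at [11, 52, 60, 68, 97, 106] ⇒ [11, 52, 60, 68, 97, 106]
  RvuIV CGGTTGG/1: at [3, 33] ⇒ [4, 34]
  TgoIII (TGTTTGCC, off=7): no sites
  KluII CTTA/1: at [48, 67, 96, 105] ⇒ [49, 68, 97, 106]
  VbrIX AAAATGA/7: at [22, 40] ⇒ [29, 47]

Pooled cuts: [4, 11, 29, 34, 47, 49, 52, 60, 68, 97, 106]

Fragments:
  [0,4): 4 bp
  [4,11): 7 bp
  [11,29): 18 bp
  [29,34): 5 bp
  [34,47): 13 bp
  [47,49): 2 bp
  [49,52): 3 bp
  [52,60): 8 bp
  [60,68): 8 bp
  [68,97): 29 bp
  [97,106): 9 bp
  [106,115): 9 bp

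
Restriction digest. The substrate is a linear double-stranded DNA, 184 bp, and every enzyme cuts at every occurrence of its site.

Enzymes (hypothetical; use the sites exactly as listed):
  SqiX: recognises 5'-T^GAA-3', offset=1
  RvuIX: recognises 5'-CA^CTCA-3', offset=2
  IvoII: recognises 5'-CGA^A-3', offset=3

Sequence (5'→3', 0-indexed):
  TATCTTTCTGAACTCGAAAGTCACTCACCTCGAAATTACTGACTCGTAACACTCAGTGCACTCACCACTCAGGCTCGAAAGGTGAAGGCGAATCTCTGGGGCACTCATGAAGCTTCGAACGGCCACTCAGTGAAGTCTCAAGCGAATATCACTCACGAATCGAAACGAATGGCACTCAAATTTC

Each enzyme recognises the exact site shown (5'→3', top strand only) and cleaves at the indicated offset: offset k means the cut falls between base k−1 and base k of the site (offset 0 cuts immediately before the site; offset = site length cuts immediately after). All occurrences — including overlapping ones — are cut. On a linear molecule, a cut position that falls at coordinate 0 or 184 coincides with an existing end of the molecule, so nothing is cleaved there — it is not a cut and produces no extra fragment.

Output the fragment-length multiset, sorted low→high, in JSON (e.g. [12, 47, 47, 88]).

[5,5,5,5,6,6,6,6,7,7,7,8,8,9,9,10,10,10,11,12,14,18]

Site scan:
  SqiX (TGAA, off=1): starts [8, 82, 107, 130] → cuts [9, 83, 108, 131]
  RvuIX (CACTCA, off=2): starts [21, 49, 58, 65, 101, 123, 149, 172] → cuts [23, 51, 60, 67, 103, 125, 151, 174]
  IvoII (CGAA, off=3): starts [14, 30, 75, 88, 115, 142, 155, 160, 165] → cuts [17, 33, 78, 91, 118, 145, 158, 163, 168]

All cut coordinates (distinct, sorted): [9, 17, 23, 33, 51, 60, 67, 78, 83, 91, 103, 108, 118, 125, 131, 145, 151, 158, 163, 168, 174]

Fragment lengths:
  [0,9): 9 bp
  [9,17): 8 bp
  [17,23): 6 bp
  [23,33): 10 bp
  [33,51): 18 bp
  [51,60): 9 bp
  [60,67): 7 bp
  [67,78): 11 bp
  [78,83): 5 bp
  [83,91): 8 bp
  [91,103): 12 bp
  [103,108): 5 bp
  [108,118): 10 bp
  [118,125): 7 bp
  [125,131): 6 bp
  [131,145): 14 bp
  [145,151): 6 bp
  [151,158): 7 bp
  [158,163): 5 bp
  [163,168): 5 bp
  [168,174): 6 bp
  [174,184): 10 bp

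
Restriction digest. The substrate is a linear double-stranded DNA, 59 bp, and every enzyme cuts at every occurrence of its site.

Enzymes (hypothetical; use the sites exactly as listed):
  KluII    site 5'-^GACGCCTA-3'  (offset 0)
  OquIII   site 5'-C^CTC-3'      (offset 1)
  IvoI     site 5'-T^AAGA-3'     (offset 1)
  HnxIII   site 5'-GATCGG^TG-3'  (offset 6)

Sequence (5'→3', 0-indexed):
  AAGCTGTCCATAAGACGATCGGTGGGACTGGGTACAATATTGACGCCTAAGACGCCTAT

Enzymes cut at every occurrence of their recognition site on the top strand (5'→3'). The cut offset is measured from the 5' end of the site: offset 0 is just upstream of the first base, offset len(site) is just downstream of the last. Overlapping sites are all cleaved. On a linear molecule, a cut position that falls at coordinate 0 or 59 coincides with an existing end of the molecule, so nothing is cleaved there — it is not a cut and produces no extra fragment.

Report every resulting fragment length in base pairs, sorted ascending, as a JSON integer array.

Per-enzyme occurrences:
  KluII (GACGCCTA, off=0): starts [41, 50] → cuts [41, 50]
  OquIII (CCTC, off=1): no sites
  IvoI (TAAGA, off=1): starts [10, 47] → cuts [11, 48]
  HnxIII (GATCGGTG, off=6): starts [16] → cuts [22]

All cut coordinates (distinct, sorted): [11, 22, 41, 48, 50]

Fragments:
  [0,11): 11 bp
  [11,22): 11 bp
  [22,41): 19 bp
  [41,48): 7 bp
  [48,50): 2 bp
  [50,59): 9 bp

[2,7,9,11,11,19]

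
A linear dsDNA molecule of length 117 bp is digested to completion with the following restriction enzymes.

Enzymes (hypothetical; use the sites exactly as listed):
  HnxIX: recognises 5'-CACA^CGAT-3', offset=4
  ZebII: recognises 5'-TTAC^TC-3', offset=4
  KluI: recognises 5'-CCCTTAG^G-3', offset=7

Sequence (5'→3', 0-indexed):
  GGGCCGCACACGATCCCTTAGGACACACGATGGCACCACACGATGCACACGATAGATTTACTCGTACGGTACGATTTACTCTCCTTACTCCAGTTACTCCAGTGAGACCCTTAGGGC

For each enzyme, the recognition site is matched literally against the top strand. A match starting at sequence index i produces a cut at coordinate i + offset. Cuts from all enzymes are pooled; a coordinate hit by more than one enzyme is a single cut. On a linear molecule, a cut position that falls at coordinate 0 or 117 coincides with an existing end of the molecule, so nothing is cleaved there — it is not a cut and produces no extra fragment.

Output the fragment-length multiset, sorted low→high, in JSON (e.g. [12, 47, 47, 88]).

Site scan:
  HnxIX CACACGAT/4: at [6, 23, 36, 45] ⇒ [10, 27, 40, 49]
  ZebII TTACTC/4: at [57, 75, 84, 93] ⇒ [61, 79, 88, 97]
  KluI CCCTTAGG/7: at [14, 107] ⇒ [21, 114]

All cut coordinates (distinct, sorted): [10, 21, 27, 40, 49, 61, 79, 88, 97, 114]

Fragment lengths:
  [0,10): 10 bp
  [10,21): 11 bp
  [21,27): 6 bp
  [27,40): 13 bp
  [40,49): 9 bp
  [49,61): 12 bp
  [61,79): 18 bp
  [79,88): 9 bp
  [88,97): 9 bp
  [97,114): 17 bp
  [114,117): 3 bp

[3,6,9,9,9,10,11,12,13,17,18]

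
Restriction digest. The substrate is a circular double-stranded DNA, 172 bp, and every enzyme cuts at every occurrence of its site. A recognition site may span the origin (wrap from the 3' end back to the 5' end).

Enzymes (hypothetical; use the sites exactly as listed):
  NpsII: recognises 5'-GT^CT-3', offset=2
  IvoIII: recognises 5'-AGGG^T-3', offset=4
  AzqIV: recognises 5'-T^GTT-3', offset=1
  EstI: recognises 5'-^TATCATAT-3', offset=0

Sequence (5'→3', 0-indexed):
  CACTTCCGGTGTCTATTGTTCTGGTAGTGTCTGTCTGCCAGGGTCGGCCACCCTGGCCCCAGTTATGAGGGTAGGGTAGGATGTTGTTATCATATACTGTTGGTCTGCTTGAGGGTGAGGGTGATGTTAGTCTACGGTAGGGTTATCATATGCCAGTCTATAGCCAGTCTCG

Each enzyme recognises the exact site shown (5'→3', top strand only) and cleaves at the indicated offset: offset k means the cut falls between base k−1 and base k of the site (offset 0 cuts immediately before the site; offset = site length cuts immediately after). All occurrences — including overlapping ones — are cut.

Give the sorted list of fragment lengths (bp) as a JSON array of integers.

Scan for sites:
  NpsII (GTCT, off=2): starts [10, 28, 32, 102, 129, 155, 166] → cuts [12, 30, 34, 104, 131, 157, 168]
  IvoIII (AGGGT, off=4): starts [39, 67, 72, 111, 117, 138] → cuts [43, 71, 76, 115, 121, 142]
  AzqIV (TGTT, off=1): starts [16, 81, 84, 97, 124] → cuts [17, 82, 85, 98, 125]
  EstI (TATCATAT, off=0): starts [87, 143] → cuts [87, 143]

Pooled cuts: [12, 17, 30, 34, 43, 71, 76, 82, 85, 87, 98, 104, 115, 121, 125, 131, 142, 143, 157, 168]

Fragments:
  12→17: 5 bp
  17→30: 13 bp
  30→34: 4 bp
  34→43: 9 bp
  43→71: 28 bp
  71→76: 5 bp
  76→82: 6 bp
  82→85: 3 bp
  85→87: 2 bp
  87→98: 11 bp
  98→104: 6 bp
  104→115: 11 bp
  115→121: 6 bp
  121→125: 4 bp
  125→131: 6 bp
  131→142: 11 bp
  142→143: 1 bp
  143→157: 14 bp
  157→168: 11 bp
  168→12 (wrap): 172-168+12 = 16 bp

[1,2,3,4,4,5,5,6,6,6,6,9,11,11,11,11,13,14,16,28]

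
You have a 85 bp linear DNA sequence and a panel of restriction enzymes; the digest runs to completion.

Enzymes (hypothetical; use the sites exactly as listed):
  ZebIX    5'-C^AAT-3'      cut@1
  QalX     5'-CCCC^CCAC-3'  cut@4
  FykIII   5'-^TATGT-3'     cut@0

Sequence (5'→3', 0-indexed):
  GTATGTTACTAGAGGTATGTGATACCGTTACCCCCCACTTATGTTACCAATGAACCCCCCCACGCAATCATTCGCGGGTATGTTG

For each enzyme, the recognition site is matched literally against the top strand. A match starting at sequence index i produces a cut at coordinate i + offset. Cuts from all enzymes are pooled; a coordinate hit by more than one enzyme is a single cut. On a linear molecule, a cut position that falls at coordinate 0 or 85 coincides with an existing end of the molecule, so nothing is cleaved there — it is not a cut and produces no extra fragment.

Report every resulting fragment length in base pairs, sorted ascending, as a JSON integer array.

Per-enzyme occurrences:
  ZebIX CAAT/1: at [47, 64] ⇒ [48, 65]
  QalX CCCCCCAC/4: at [30, 55] ⇒ [34, 59]
  FykIII TATGT/0: at [1, 15, 39, 78] ⇒ [1, 15, 39, 78]

Pooled cuts: [1, 15, 34, 39, 48, 59, 65, 78]

Fragment lengths:
  [0,1): 1 bp
  [1,15): 14 bp
  [15,34): 19 bp
  [34,39): 5 bp
  [39,48): 9 bp
  [48,59): 11 bp
  [59,65): 6 bp
  [65,78): 13 bp
  [78,85): 7 bp

[1,5,6,7,9,11,13,14,19]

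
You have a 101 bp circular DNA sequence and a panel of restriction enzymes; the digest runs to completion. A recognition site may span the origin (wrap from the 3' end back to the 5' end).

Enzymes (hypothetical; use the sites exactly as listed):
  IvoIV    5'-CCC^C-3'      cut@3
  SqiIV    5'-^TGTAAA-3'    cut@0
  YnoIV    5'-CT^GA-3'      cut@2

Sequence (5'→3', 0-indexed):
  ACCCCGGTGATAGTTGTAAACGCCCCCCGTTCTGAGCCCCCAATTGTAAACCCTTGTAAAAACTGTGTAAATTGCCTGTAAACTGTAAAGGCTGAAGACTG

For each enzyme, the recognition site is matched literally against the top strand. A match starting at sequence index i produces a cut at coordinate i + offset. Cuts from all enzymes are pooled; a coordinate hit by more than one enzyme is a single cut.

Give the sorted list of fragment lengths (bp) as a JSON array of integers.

Scan for sites:
  IvoIV CCCC/3: at [1, 22, 23, 24, 36, 37] ⇒ [4, 25, 26, 27, 39, 40]
  SqiIV TGTAAA/0: at [14, 44, 54, 65, 76, 83] ⇒ [14, 44, 54, 65, 76, 83]
  YnoIV CTGA/2: at [31, 91, 98] ⇒ [33, 93, 100]

All cut coordinates (distinct, sorted): [4, 14, 25, 26, 27, 33, 39, 40, 44, 54, 65, 76, 83, 93, 100]

Fragment lengths:
  4→14: 10 bp
  14→25: 11 bp
  25→26: 1 bp
  26→27: 1 bp
  27→33: 6 bp
  33→39: 6 bp
  39→40: 1 bp
  40→44: 4 bp
  44→54: 10 bp
  54→65: 11 bp
  65→76: 11 bp
  76→83: 7 bp
  83→93: 10 bp
  93→100: 7 bp
  100→4 (wrap): 101-100+4 = 5 bp

[1,1,1,4,5,6,6,7,7,10,10,10,11,11,11]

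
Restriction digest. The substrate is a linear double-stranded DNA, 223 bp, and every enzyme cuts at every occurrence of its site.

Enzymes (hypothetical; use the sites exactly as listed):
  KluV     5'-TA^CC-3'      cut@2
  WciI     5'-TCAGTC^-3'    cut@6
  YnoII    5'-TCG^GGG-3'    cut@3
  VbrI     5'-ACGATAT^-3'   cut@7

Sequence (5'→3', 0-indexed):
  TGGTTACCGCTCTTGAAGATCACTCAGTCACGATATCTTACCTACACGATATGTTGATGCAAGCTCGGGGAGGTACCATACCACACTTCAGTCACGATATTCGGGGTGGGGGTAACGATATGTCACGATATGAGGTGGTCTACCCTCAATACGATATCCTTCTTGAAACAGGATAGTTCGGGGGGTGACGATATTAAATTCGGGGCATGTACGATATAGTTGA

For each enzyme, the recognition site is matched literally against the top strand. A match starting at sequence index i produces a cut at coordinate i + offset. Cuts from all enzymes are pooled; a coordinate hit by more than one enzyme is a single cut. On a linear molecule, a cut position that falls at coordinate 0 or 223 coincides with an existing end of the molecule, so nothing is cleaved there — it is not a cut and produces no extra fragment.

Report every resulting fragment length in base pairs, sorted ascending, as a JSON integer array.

[3,4,5,6,6,7,7,8,8,10,11,12,13,14,15,15,15,18,23,23]

Site scan:
  KluV TACC/2: at [4, 38, 73, 78, 140] ⇒ [6, 40, 75, 80, 142]
  WciI TCAGTC/6: at [23, 87] ⇒ [29, 93]
  YnoII TCGGGG/3: at [64, 100, 177, 199] ⇒ [67, 103, 180, 202]
  VbrI ACGATAT/7: at [29, 45, 93, 114, 124, 150, 187, 210] ⇒ [36, 52, 100, 121, 131, 157, 194, 217]

Pooled cuts: [6, 29, 36, 40, 52, 67, 75, 80, 93, 100, 103, 121, 131, 142, 157, 180, 194, 202, 217]

Fragments:
  [0,6): 6 bp
  [6,29): 23 bp
  [29,36): 7 bp
  [36,40): 4 bp
  [40,52): 12 bp
  [52,67): 15 bp
  [67,75): 8 bp
  [75,80): 5 bp
  [80,93): 13 bp
  [93,100): 7 bp
  [100,103): 3 bp
  [103,121): 18 bp
  [121,131): 10 bp
  [131,142): 11 bp
  [142,157): 15 bp
  [157,180): 23 bp
  [180,194): 14 bp
  [194,202): 8 bp
  [202,217): 15 bp
  [217,223): 6 bp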